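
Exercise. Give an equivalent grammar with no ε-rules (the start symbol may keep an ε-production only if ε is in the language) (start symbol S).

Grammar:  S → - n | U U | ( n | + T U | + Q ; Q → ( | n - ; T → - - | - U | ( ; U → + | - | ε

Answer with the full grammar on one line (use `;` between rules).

Nullable nonterminals: {S, U}.
ε ∈ L(G) since S is nullable, so keep S → ε.
Expand every rule over subsets of its nullable positions: S → U U gives U U | U. S → + T U gives + T U | + T. T → - U gives - U | -.

S → - n | U U | U | ( n | + T U | + T | + Q | ε; Q → ( | n -; T → - - | - U | - | (; U → + | -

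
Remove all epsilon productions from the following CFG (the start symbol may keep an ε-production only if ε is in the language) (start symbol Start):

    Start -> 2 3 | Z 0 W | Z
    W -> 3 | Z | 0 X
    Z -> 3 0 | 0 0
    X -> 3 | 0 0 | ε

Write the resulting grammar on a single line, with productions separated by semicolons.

The nullable symbols are {X}.
ε ∉ L(G), so no ε-production is kept.
For each production, add variants omitting each subset of nullable occurrences: W → 0 X gives 0 X | 0.

Start -> 2 3 | Z 0 W | Z; W -> 3 | Z | 0 X | 0; Z -> 3 0 | 0 0; X -> 3 | 0 0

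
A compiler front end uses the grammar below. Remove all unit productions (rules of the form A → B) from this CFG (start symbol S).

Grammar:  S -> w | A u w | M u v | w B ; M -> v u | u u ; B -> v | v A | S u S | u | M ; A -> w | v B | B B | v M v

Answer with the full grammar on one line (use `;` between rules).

Unit pairs: B ⇒* {M}.
Replace each nonterminal's rules with the union of the non-unit rules of every nonterminal it unit-derives.

S -> w | A u w | M u v | w B; M -> v u | u u; B -> v | v A | S u S | u | v u | u u; A -> w | v B | B B | v M v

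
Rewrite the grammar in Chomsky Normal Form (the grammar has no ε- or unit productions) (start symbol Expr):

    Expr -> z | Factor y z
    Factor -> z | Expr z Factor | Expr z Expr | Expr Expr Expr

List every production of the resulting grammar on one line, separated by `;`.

Introduce a nonterminal for each terminal appearing in a rule of length ≥ 2: X1 → y, X2 → z.
Binarize each right-hand side of length ≥ 3 by chaining fresh nonterminals (Y1, Y2, …): affected rules were Expr → Factor X1 X2; Factor → Expr X2 Factor; Factor → Expr X2 Expr; Factor → Expr Expr Expr.

Expr -> z | Factor Y1; Factor -> z | Expr Y2 | Expr Y3 | Expr Y4; X1 -> y; X2 -> z; Y1 -> X1 X2; Y2 -> X2 Factor; Y3 -> X2 Expr; Y4 -> Expr Expr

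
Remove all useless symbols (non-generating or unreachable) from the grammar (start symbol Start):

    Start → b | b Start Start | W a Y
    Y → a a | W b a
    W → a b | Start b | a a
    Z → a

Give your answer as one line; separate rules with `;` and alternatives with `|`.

Start → b | b Start Start | W a Y; Y → a a | W b a; W → a b | Start b | a a

Generating nonterminals: {Start, W, Y, Z}.
Reachable from Start after that: {Start, W, Y}.
Removed useless symbols: {Z} and every production mentioning them.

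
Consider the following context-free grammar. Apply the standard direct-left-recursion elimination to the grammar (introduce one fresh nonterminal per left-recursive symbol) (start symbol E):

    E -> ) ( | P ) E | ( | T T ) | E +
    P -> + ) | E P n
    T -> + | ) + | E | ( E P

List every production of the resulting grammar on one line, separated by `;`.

Left recursion appears on E.
For E: α = {+}, β = {) (, P ) E, (, T T )}. Rewrite as E → β E' and E' → α E' | ε.

E -> ) ( E' | P ) E E' | ( E' | T T ) E'; P -> + ) | E P n; T -> + | ) + | E | ( E P; E' -> + E' | ε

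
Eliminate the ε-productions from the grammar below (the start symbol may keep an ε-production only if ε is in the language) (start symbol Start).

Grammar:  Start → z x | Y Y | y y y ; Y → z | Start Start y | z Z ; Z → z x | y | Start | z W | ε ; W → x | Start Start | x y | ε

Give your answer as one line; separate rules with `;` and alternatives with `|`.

Nullable set = {W, Z}.
ε ∉ L(G), so no ε-production is kept.
Add the nullable-subset variants: Z → z W gives z W | z.

Start → z x | Y Y | y y y; Y → z | Start Start y | z Z; Z → z x | y | Start | z W | z; W → x | Start Start | x y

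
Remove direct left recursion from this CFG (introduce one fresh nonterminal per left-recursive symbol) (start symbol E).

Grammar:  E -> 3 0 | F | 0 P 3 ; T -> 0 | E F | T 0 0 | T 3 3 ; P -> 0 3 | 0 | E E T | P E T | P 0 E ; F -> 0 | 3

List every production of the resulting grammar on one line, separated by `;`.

Left recursion appears on T, P.
For T: α = {0 0, 3 3}, β = {0, E F}. Rewrite as T → β T' and T' → α T' | ε.
For P: α = {E T, 0 E}, β = {0 3, 0, E E T}. Rewrite as P → β P' and P' → α P' | ε.

E -> 3 0 | F | 0 P 3; T -> 0 T' | E F T'; P -> 0 3 P' | 0 P' | E E T P'; F -> 0 | 3; T' -> 0 0 T' | 3 3 T' | ε; P' -> E T P' | 0 E P' | ε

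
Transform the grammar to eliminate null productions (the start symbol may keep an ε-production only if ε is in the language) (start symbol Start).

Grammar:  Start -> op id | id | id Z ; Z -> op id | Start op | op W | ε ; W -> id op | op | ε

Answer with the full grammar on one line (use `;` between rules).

The nullable symbols are {W, Z}.
ε ∉ L(G), so no ε-production is kept.
Add the nullable-subset variants: Z → op W gives op W | op.

Start -> op id | id | id Z; Z -> op id | Start op | op W | op; W -> id op | op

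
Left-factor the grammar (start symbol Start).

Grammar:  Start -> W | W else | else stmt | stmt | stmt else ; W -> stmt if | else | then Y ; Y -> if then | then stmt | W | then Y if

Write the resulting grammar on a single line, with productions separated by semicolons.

Start -> else stmt | W Start1 | stmt Start2; W -> stmt if | else | then Y; Y -> if then | W | then Y1; Start1 -> ε | else; Start2 -> ε | else; Y1 -> stmt | Y if

Start has alternatives sharing prefix 'W': factor to Start → W Start1 with Start1 → ε | else.
Start has alternatives sharing prefix 'stmt': factor to Start → stmt Start2 with Start2 → ε | else.
Y has alternatives sharing prefix 'then': factor to Y → then Y1 with Y1 → stmt | Y if.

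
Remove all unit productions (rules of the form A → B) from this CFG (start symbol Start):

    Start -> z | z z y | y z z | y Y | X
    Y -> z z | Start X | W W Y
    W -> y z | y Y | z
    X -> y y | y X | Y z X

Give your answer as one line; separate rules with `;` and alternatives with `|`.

Unit pairs: Start ⇒* {X}.
For every A with A ⇒* B via unit rules, add B's non-unit alternatives to A; then delete every rule of the form X → Y.

Start -> z | z z y | y z z | y Y | y y | y X | Y z X; Y -> z z | Start X | W W Y; W -> y z | y Y | z; X -> y y | y X | Y z X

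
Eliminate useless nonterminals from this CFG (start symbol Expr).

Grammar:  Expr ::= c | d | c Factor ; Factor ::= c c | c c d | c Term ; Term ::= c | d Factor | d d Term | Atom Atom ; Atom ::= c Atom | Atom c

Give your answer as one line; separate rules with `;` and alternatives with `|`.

Expr ::= c | d | c Factor; Factor ::= c c | c c d | c Term; Term ::= c | d Factor | d d Term

Generating nonterminals: {Expr, Factor, Term}.
Reachable from Expr after that: {Expr, Factor, Term}.
Removed useless symbols: {Atom} and every production mentioning them.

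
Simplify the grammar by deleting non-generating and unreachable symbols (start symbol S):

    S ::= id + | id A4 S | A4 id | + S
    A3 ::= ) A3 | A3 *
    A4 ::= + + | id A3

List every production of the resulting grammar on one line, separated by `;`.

Generating nonterminals: {A4, S}.
Reachable from S after that: {A4, S}.
Removed useless symbols: {A3} and every production mentioning them.

S ::= id + | id A4 S | A4 id | + S; A4 ::= + +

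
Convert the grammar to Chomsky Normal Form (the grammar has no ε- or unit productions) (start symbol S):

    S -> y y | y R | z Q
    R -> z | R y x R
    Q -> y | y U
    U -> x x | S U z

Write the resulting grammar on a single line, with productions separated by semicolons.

Introduce a nonterminal for each terminal appearing in a rule of length ≥ 2: X1 → y, X2 → z, X3 → x.
Binarize each right-hand side of length ≥ 3 by chaining fresh nonterminals (Y1, Y2, …): affected rules were R → R X1 X3 R; U → S U X2.

S -> X1 X1 | X1 R | X2 Q; R -> z | R Y1; Q -> y | X1 U; U -> X3 X3 | S Y3; X1 -> y; X2 -> z; X3 -> x; Y1 -> X1 Y2; Y2 -> X3 R; Y3 -> U X2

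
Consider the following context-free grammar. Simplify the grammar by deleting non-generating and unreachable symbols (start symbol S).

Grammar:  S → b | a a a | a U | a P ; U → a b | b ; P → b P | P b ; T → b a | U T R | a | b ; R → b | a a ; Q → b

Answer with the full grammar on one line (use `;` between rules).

S → b | a a a | a U; U → a b | b

Generating nonterminals: {Q, R, S, T, U}.
Reachable from S after that: {S, U}.
Removed useless symbols: {P, Q, R, T} and every production mentioning them.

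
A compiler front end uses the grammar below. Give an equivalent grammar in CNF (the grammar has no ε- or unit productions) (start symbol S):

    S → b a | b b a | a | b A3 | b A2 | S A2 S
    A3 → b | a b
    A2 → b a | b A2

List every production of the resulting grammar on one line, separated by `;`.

S → X1 X2 | X1 Y1 | a | X1 A3 | X1 A2 | S Y2; A3 → b | X2 X1; A2 → X1 X2 | X1 A2; X1 → b; X2 → a; Y1 → X1 X2; Y2 → A2 S

Introduce a nonterminal for each terminal appearing in a rule of length ≥ 2: X1 → b, X2 → a.
Binarize each right-hand side of length ≥ 3 by chaining fresh nonterminals (Y1, Y2, …): affected rules were S → X1 X1 X2; S → S A2 S.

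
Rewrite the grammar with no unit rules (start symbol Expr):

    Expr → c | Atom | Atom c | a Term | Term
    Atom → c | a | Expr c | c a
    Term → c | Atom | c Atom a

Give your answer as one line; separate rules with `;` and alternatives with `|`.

Unit pairs: Expr ⇒* {Atom, Term}; Term ⇒* {Atom}.
Replace each nonterminal's rules with the union of the non-unit rules of every nonterminal it unit-derives.

Expr → c | c Atom a | a | Expr c | c a | Atom c | a Term; Atom → c | a | Expr c | c a; Term → c | c Atom a | a | Expr c | c a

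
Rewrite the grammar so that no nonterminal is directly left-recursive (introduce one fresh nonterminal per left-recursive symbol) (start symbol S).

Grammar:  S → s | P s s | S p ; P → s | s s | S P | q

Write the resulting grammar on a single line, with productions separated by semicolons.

S is directly left-recursive.
For S: α = {p}, β = {s, P s s}. Rewrite as S → β S' and S' → α S' | ε.

S → s S' | P s s S'; P → s | s s | S P | q; S' → p S' | ε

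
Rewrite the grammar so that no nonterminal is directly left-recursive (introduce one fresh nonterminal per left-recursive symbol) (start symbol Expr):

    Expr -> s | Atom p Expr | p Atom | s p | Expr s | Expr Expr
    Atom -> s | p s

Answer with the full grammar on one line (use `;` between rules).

Expr -> s Expr1 | Atom p Expr Expr1 | p Atom Expr1 | s p Expr1; Atom -> s | p s; Expr1 -> s Expr1 | Expr Expr1 | ε

Expr is directly left-recursive.
For Expr: α = {s, Expr}, β = {s, Atom p Expr, p Atom, s p}. Rewrite as Expr → β Expr1 and Expr1 → α Expr1 | ε.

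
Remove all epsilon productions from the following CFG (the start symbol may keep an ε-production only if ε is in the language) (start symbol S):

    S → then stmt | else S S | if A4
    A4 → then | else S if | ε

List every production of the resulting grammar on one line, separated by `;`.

The nullable symbols are {A4}.
ε ∉ L(G), so no ε-production is kept.
Expand every rule over subsets of its nullable positions: S → if A4 gives if A4 | if.

S → then stmt | else S S | if A4 | if; A4 → then | else S if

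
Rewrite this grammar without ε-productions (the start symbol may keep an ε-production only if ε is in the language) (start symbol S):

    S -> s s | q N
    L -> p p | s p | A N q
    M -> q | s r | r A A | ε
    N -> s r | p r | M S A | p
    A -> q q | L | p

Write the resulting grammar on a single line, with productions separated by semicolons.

Nullable nonterminals: {M}.
ε ∉ L(G), so no ε-production is kept.
Add the nullable-subset variants: N → M S A gives M S A | S A.

S -> s s | q N; L -> p p | s p | A N q; M -> q | s r | r A A; N -> s r | p r | M S A | S A | p; A -> q q | L | p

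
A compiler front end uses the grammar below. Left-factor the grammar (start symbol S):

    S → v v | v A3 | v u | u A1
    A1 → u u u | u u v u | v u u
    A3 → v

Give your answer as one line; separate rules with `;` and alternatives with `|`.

S → u A1 | v S'; A1 → v u u | u u A1'; A3 → v; S' → v | A3 | u; A1' → u | v u

S has alternatives sharing prefix 'v': factor to S → v S' with S' → v | A3 | u.
A1 has alternatives sharing prefix 'u u': factor to A1 → u u A1' with A1' → u | v u.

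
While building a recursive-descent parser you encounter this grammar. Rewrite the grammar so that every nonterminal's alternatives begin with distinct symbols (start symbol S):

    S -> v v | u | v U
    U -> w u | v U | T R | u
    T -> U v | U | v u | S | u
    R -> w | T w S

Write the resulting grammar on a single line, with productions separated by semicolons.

S has alternatives sharing prefix 'v': factor to S → v S' with S' → v | U.
T has alternatives sharing prefix 'U': factor to T → U T' with T' → v | ε.

S -> u | v S'; U -> w u | v U | T R | u; T -> v u | S | u | U T'; R -> w | T w S; S' -> v | U; T' -> v | ε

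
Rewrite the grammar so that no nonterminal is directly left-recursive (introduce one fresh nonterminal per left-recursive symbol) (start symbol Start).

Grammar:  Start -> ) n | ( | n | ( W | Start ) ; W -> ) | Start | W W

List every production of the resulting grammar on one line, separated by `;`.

Start -> ) n Start1 | ( Start1 | n Start1 | ( W Start1; W -> ) W1 | Start W1; Start1 -> ) Start1 | ε; W1 -> W W1 | ε

Left recursion appears on Start, W.
For Start: α = {)}, β = {) n, (, n, ( W}. Rewrite as Start → β Start1 and Start1 → α Start1 | ε.
For W: α = {W}, β = {), Start}. Rewrite as W → β W1 and W1 → α W1 | ε.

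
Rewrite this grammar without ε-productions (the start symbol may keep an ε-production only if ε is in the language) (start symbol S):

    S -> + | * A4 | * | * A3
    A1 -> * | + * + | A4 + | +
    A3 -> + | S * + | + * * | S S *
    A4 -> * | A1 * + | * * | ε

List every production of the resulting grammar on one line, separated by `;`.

The nullable symbols are {A4}.
ε ∉ L(G), so no ε-production is kept.
Add the nullable-subset variants: S → * A4 gives * A4 | *. A1 → A4 + gives A4 + | +.

S -> + | * A4 | * | * A3; A1 -> * | + * + | A4 + | +; A3 -> + | S * + | + * * | S S *; A4 -> * | A1 * + | * *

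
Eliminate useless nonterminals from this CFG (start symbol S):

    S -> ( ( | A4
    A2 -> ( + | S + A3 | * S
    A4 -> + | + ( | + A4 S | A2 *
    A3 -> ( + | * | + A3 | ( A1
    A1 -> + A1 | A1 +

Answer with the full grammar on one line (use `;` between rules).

S -> ( ( | A4; A2 -> ( + | S + A3 | * S; A4 -> + | + ( | + A4 S | A2 *; A3 -> ( + | * | + A3

Generating nonterminals: {A2, A3, A4, S}.
Reachable from S after that: {A2, A3, A4, S}.
Removed useless symbols: {A1} and every production mentioning them.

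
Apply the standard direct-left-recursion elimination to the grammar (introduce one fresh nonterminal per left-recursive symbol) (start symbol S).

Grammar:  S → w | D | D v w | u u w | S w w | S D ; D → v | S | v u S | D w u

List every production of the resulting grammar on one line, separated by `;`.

Left recursion appears on S, D.
For S: α = {w w, D}, β = {w, D, D v w, u u w}. Rewrite as S → β S' and S' → α S' | ε.
For D: α = {w u}, β = {v, S, v u S}. Rewrite as D → β D' and D' → α D' | ε.

S → w S' | D S' | D v w S' | u u w S'; D → v D' | S D' | v u S D'; S' → w w S' | D S' | ε; D' → w u D' | ε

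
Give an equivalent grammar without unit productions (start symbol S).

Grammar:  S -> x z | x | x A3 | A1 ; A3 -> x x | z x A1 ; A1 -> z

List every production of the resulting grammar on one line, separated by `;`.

S -> z | x z | x | x A3; A3 -> x x | z x A1; A1 -> z

Unit pairs: S ⇒* {A1}.
Replace each nonterminal's rules with the union of the non-unit rules of every nonterminal it unit-derives.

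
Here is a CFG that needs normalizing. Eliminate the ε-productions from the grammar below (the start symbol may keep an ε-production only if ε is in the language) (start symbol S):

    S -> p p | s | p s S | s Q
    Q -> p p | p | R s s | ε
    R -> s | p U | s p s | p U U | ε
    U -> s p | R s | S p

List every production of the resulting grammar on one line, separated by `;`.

S -> p p | s | p s S | s Q; Q -> p p | p | R s s | s s; R -> s | p U | s p s | p U U; U -> s p | R s | s | S p

The nullable symbols are {Q, R}.
ε ∉ L(G), so no ε-production is kept.
Expand every rule over subsets of its nullable positions: Q → R s s gives R s s | s s. U → R s gives R s | s.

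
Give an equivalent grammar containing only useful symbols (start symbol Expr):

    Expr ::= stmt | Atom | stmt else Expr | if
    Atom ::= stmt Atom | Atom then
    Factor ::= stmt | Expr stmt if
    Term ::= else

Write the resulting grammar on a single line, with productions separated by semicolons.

Expr ::= stmt | stmt else Expr | if

Generating nonterminals: {Expr, Factor, Term}.
Reachable from Expr after that: {Expr}.
Removed useless symbols: {Atom, Factor, Term} and every production mentioning them.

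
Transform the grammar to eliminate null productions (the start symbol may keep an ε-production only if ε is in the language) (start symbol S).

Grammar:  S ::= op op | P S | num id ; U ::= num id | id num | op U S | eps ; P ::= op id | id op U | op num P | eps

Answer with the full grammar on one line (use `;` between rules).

Nullable nonterminals: {P, U}.
ε ∉ L(G), so no ε-production is kept.
Add the nullable-subset variants: U → op U S gives op U S | op S. P → id op U gives id op U | id op. P → op num P gives op num P | op num.

S ::= op op | P S | num id; U ::= num id | id num | op U S | op S; P ::= op id | id op U | id op | op num P | op num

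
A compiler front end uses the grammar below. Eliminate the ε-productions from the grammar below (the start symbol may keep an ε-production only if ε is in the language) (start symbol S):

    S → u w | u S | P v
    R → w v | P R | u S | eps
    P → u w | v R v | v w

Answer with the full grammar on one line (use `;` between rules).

Nullable nonterminals: {R}.
ε ∉ L(G), so no ε-production is kept.
Add the nullable-subset variants: R → P R gives P R | P. P → v R v gives v R v | v v.

S → u w | u S | P v; R → w v | P R | P | u S; P → u w | v R v | v v | v w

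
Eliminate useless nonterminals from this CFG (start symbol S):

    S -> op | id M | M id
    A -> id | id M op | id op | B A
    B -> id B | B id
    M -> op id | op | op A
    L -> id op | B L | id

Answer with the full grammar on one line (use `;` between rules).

Generating nonterminals: {A, L, M, S}.
Reachable from S after that: {A, M, S}.
Removed useless symbols: {B, L} and every production mentioning them.

S -> op | id M | M id; A -> id | id M op | id op; M -> op id | op | op A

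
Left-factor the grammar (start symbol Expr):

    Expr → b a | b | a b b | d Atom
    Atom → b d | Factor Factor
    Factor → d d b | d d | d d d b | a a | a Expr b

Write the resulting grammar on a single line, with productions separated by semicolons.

Expr → a b b | d Atom | b Expr1; Atom → b d | Factor Factor; Factor → d d Factor1 | a Factor2; Expr1 → a | ε; Factor1 → b | ε | d b; Factor2 → a | Expr b

Expr has alternatives sharing prefix 'b': factor to Expr → b Expr1 with Expr1 → a | ε.
Factor has alternatives sharing prefix 'd d': factor to Factor → d d Factor1 with Factor1 → b | ε | d b.
Factor has alternatives sharing prefix 'a': factor to Factor → a Factor2 with Factor2 → a | Expr b.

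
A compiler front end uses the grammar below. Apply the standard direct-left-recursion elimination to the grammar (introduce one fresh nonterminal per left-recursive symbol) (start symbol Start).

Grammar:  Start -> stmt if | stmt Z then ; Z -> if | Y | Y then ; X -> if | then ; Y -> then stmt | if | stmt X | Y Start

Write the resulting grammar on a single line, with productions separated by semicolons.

Directly left-recursive nonterminal: Y.
For Y: α = {Start}, β = {then stmt, if, stmt X}. Rewrite as Y → β Y1 and Y1 → α Y1 | ε.

Start -> stmt if | stmt Z then; Z -> if | Y | Y then; X -> if | then; Y -> then stmt Y1 | if Y1 | stmt X Y1; Y1 -> Start Y1 | ε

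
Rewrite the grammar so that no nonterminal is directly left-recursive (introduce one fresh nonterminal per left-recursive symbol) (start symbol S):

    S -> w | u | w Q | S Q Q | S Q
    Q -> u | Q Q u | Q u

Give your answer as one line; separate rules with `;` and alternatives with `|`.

Directly left-recursive nonterminals: S, Q.
For S: α = {Q Q, Q}, β = {w, u, w Q}. Rewrite as S → β S' and S' → α S' | ε.
For Q: α = {Q u, u}, β = {u}. Rewrite as Q → β Q' and Q' → α Q' | ε.

S -> w S' | u S' | w Q S'; Q -> u Q'; S' -> Q Q S' | Q S' | ε; Q' -> Q u Q' | u Q' | ε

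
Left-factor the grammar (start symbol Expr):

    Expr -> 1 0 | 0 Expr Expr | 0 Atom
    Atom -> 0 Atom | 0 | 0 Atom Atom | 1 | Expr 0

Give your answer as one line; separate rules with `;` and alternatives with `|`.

Expr -> 1 0 | 0 Expr1; Atom -> 1 | Expr 0 | 0 Atom1; Expr1 -> Expr Expr | Atom; Atom1 -> ε | Atom Atom11; Atom11 -> ε | Atom

Expr has alternatives sharing prefix '0': factor to Expr → 0 Expr1 with Expr1 → Expr Expr | Atom.
Atom has alternatives sharing prefix '0': factor to Atom → 0 Atom1 with Atom1 → Atom | ε | Atom Atom.
Atom1 has alternatives sharing prefix 'Atom': factor to Atom1 → Atom Atom11 with Atom11 → ε | Atom.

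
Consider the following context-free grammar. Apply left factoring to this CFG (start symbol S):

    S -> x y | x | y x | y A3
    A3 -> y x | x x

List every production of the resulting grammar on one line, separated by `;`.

S has alternatives sharing prefix 'x': factor to S → x S' with S' → y | ε.
S has alternatives sharing prefix 'y': factor to S → y S'' with S'' → x | A3.

S -> x S' | y S''; A3 -> y x | x x; S' -> y | ε; S'' -> x | A3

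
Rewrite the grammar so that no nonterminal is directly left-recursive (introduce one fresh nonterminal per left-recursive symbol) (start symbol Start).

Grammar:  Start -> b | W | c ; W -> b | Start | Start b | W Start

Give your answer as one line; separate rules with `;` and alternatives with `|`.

Directly left-recursive nonterminal: W.
For W: α = {Start}, β = {b, Start, Start b}. Rewrite as W → β W1 and W1 → α W1 | ε.

Start -> b | W | c; W -> b W1 | Start W1 | Start b W1; W1 -> Start W1 | ε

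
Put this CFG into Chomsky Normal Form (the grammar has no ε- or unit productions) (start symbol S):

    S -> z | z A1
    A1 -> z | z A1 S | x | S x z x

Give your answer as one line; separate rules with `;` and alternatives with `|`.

S -> z | X1 A1; A1 -> z | X1 Y1 | x | S Y2; X1 -> z; X2 -> x; Y1 -> A1 S; Y2 -> X2 Y3; Y3 -> X1 X2

Introduce a nonterminal for each terminal appearing in a rule of length ≥ 2: X1 → z, X2 → x.
Binarize each right-hand side of length ≥ 3 by chaining fresh nonterminals (Y1, Y2, …): affected rules were A1 → X1 A1 S; A1 → S X2 X1 X2.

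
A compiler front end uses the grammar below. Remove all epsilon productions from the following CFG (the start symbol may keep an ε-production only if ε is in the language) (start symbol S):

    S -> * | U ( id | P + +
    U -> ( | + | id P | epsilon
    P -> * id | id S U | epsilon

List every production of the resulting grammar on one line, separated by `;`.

S -> * | U ( id | ( id | P + + | + +; U -> ( | + | id P | id; P -> * id | id S U | id S

The nullable symbols are {P, U}.
ε ∉ L(G), so no ε-production is kept.
Add the nullable-subset variants: S → U ( id gives U ( id | ( id. S → P + + gives P + + | + +. U → id P gives id P | id. P → id S U gives id S U | id S.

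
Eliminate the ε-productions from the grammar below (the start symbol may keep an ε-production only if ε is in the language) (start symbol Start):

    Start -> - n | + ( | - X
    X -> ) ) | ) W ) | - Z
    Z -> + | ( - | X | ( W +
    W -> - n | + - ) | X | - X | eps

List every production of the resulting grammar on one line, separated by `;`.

Nullable set = {W}.
ε ∉ L(G), so no ε-production is kept.
For each production, add variants omitting each subset of nullable occurrences: Z → ( W + gives ( W + | ( +.

Start -> - n | + ( | - X; X -> ) ) | ) W ) | - Z; Z -> + | ( - | X | ( W + | ( +; W -> - n | + - ) | X | - X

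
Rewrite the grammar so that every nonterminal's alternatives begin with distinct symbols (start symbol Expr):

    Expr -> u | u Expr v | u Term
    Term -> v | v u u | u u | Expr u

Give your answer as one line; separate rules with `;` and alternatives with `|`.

Expr has alternatives sharing prefix 'u': factor to Expr → u Expr1 with Expr1 → ε | Expr v | Term.
Term has alternatives sharing prefix 'v': factor to Term → v Term1 with Term1 → ε | u u.

Expr -> u Expr1; Term -> u u | Expr u | v Term1; Expr1 -> ε | Expr v | Term; Term1 -> ε | u u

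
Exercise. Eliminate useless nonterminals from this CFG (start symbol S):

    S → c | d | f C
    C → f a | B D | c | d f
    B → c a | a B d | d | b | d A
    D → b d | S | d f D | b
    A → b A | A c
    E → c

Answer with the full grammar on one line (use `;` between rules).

Generating nonterminals: {B, C, D, E, S}.
Reachable from S after that: {B, C, D, S}.
Removed useless symbols: {A, E} and every production mentioning them.

S → c | d | f C; C → f a | B D | c | d f; B → c a | a B d | d | b; D → b d | S | d f D | b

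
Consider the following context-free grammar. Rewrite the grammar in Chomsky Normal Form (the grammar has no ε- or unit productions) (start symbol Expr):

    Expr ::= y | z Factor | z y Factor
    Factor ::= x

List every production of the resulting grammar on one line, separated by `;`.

Expr ::= y | X1 Factor | X1 Y1; Factor ::= x; X1 ::= z; X2 ::= y; Y1 ::= X2 Factor

Introduce a nonterminal for each terminal appearing in a rule of length ≥ 2: X1 → z, X2 → y.
Binarize each right-hand side of length ≥ 3 by chaining fresh nonterminals (Y1, Y2, …): affected rules were Expr → X1 X2 Factor.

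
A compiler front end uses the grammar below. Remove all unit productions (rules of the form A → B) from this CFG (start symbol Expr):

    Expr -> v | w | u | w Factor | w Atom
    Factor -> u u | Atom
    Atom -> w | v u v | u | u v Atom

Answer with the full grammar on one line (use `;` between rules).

Unit pairs: Factor ⇒* {Atom}.
For each unit pair (A, B), copy every non-unit production of B to A, then drop all unit productions.

Expr -> v | w | u | w Factor | w Atom; Factor -> w | v u v | u | u v Atom | u u; Atom -> w | v u v | u | u v Atom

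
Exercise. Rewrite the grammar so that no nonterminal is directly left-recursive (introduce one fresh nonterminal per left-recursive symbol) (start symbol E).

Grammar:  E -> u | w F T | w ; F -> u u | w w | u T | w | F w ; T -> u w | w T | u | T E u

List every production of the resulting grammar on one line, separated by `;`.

E -> u | w F T | w; F -> u u F' | w w F' | u T F' | w F'; T -> u w T' | w T T' | u T'; F' -> w F' | ε; T' -> E u T' | ε

Directly left-recursive nonterminals: F, T.
For F: α = {w}, β = {u u, w w, u T, w}. Rewrite as F → β F' and F' → α F' | ε.
For T: α = {E u}, β = {u w, w T, u}. Rewrite as T → β T' and T' → α T' | ε.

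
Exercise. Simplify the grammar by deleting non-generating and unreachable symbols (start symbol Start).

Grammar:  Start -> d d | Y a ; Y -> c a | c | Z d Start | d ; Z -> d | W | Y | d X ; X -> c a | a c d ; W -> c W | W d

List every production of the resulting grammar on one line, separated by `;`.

Start -> d d | Y a; Y -> c a | c | Z d Start | d; Z -> d | Y | d X; X -> c a | a c d

Generating nonterminals: {Start, X, Y, Z}.
Reachable from Start after that: {Start, X, Y, Z}.
Removed useless symbols: {W} and every production mentioning them.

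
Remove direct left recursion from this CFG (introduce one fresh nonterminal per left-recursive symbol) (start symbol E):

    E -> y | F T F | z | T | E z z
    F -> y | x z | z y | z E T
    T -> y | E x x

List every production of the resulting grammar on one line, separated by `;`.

Directly left-recursive nonterminal: E.
For E: α = {z z}, β = {y, F T F, z, T}. Rewrite as E → β E' and E' → α E' | ε.

E -> y E' | F T F E' | z E' | T E'; F -> y | x z | z y | z E T; T -> y | E x x; E' -> z z E' | ε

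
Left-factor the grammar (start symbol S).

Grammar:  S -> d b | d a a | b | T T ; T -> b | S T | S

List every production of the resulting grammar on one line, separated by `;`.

S has alternatives sharing prefix 'd': factor to S → d S' with S' → b | a a.
T has alternatives sharing prefix 'S': factor to T → S T' with T' → T | ε.

S -> b | T T | d S'; T -> b | S T'; S' -> b | a a; T' -> T | ε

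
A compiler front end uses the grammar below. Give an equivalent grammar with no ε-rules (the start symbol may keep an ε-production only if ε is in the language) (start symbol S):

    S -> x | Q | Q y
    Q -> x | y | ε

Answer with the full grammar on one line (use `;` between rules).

Nullable nonterminals: {Q, S}.
ε ∈ L(G) since S is nullable, so keep S → ε.
Expand every rule over subsets of its nullable positions: S → Q y gives Q y | y.

S -> x | Q | Q y | y | ε; Q -> x | y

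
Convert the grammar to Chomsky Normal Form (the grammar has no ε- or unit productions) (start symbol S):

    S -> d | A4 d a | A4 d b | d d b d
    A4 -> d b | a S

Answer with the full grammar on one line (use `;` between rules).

Introduce a nonterminal for each terminal appearing in a rule of length ≥ 2: X1 → d, X2 → a, X3 → b.
Binarize each right-hand side of length ≥ 3 by chaining fresh nonterminals (Y1, Y2, …): affected rules were S → A4 X1 X2; S → A4 X1 X3; S → X1 X1 X3 X1.

S -> d | A4 Y1 | A4 Y2 | X1 Y3; A4 -> X1 X3 | X2 S; X1 -> d; X2 -> a; X3 -> b; Y1 -> X1 X2; Y2 -> X1 X3; Y3 -> X1 Y4; Y4 -> X3 X1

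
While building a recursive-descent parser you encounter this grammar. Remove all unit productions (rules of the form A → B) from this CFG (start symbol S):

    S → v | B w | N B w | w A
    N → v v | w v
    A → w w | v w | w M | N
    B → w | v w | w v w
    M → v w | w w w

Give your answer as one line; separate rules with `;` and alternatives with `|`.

Unit pairs: A ⇒* {N}.
For every A with A ⇒* B via unit rules, add B's non-unit alternatives to A; then delete every rule of the form X → Y.

S → v | B w | N B w | w A; N → v v | w v; A → v v | w v | w w | v w | w M; B → w | v w | w v w; M → v w | w w w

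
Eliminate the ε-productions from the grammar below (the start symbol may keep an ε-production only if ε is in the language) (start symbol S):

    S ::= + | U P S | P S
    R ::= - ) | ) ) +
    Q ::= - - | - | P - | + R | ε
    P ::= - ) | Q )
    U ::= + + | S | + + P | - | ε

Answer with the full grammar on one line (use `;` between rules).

The nullable symbols are {Q, U}.
ε ∉ L(G), so no ε-production is kept.
Expand every rule over subsets of its nullable positions: S → U P S gives U P S | P S. P → Q ) gives Q ) | ).

S ::= + | U P S | P S; R ::= - ) | ) ) +; Q ::= - - | - | P - | + R; P ::= - ) | Q ) | ); U ::= + + | S | + + P | -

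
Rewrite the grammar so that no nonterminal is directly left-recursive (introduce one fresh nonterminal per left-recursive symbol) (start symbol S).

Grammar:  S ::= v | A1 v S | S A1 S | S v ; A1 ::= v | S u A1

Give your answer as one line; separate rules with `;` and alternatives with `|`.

S is directly left-recursive.
For S: α = {A1 S, v}, β = {v, A1 v S}. Rewrite as S → β S' and S' → α S' | ε.

S ::= v S' | A1 v S S'; A1 ::= v | S u A1; S' ::= A1 S S' | v S' | ε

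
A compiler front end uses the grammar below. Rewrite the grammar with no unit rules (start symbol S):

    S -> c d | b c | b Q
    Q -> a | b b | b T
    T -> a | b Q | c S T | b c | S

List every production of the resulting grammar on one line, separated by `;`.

Unit pairs: T ⇒* {S}.
For each unit pair (A, B), copy every non-unit production of B to A, then drop all unit productions.

S -> c d | b c | b Q; Q -> a | b b | b T; T -> c d | b c | b Q | a | c S T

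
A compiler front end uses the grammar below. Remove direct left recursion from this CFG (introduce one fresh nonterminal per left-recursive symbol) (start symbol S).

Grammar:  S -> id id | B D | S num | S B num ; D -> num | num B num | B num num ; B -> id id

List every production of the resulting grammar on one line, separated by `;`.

S -> id id S' | B D S'; D -> num | num B num | B num num; B -> id id; S' -> num S' | B num S' | ε

Left recursion appears on S.
For S: α = {num, B num}, β = {id id, B D}. Rewrite as S → β S' and S' → α S' | ε.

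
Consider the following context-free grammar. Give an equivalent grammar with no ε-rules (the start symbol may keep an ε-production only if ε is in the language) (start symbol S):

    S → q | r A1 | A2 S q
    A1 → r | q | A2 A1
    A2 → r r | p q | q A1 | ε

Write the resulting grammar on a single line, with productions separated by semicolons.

The nullable symbols are {A2}.
ε ∉ L(G), so no ε-production is kept.
For each production, add variants omitting each subset of nullable occurrences: S → A2 S q gives A2 S q | S q.

S → q | r A1 | A2 S q | S q; A1 → r | q | A2 A1; A2 → r r | p q | q A1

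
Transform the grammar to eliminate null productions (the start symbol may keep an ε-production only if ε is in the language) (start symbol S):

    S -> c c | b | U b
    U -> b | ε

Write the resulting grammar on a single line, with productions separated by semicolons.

The nullable symbols are {U}.
ε ∉ L(G), so no ε-production is kept.

S -> c c | b | U b; U -> b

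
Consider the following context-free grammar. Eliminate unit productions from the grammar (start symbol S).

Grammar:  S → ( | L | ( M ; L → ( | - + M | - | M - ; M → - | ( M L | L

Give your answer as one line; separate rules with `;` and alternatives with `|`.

S → ( | - + M | - | M - | ( M; L → ( | - + M | - | M -; M → ( | - + M | - | M - | ( M L

Unit pairs: M ⇒* {L}; S ⇒* {L}.
For every A with A ⇒* B via unit rules, add B's non-unit alternatives to A; then delete every rule of the form X → Y.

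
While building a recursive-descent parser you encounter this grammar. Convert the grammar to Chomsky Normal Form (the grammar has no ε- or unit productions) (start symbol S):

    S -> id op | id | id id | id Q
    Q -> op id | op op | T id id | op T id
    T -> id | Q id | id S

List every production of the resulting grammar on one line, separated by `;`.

Introduce a nonterminal for each terminal appearing in a rule of length ≥ 2: X1 → id, X2 → op.
Binarize each right-hand side of length ≥ 3 by chaining fresh nonterminals (Y1, Y2, …): affected rules were Q → T X1 X1; Q → X2 T X1.

S -> X1 X2 | id | X1 X1 | X1 Q; Q -> X2 X1 | X2 X2 | T Y1 | X2 Y2; T -> id | Q X1 | X1 S; X1 -> id; X2 -> op; Y1 -> X1 X1; Y2 -> T X1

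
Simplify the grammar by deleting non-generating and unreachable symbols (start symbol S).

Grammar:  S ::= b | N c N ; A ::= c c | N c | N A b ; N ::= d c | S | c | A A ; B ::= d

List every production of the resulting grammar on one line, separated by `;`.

S ::= b | N c N; A ::= c c | N c | N A b; N ::= d c | S | c | A A

Generating nonterminals: {A, B, N, S}.
Reachable from S after that: {A, N, S}.
Removed useless symbols: {B} and every production mentioning them.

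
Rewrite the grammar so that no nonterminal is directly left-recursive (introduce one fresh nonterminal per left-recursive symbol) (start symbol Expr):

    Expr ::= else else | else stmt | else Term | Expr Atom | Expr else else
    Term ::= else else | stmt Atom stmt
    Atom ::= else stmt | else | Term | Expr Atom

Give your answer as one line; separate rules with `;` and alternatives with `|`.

Expr is directly left-recursive.
For Expr: α = {Atom, else else}, β = {else else, else stmt, else Term}. Rewrite as Expr → β Expr1 and Expr1 → α Expr1 | ε.

Expr ::= else else Expr1 | else stmt Expr1 | else Term Expr1; Term ::= else else | stmt Atom stmt; Atom ::= else stmt | else | Term | Expr Atom; Expr1 ::= Atom Expr1 | else else Expr1 | ε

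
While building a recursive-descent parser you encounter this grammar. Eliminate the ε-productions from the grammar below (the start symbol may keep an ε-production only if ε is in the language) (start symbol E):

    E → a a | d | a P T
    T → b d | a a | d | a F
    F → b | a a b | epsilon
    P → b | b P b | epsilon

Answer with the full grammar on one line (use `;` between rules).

E → a a | d | a P T | a T; T → b d | a a | d | a F | a; F → b | a a b; P → b | b P b | b b

Nullable set = {F, P}.
ε ∉ L(G), so no ε-production is kept.
Add the nullable-subset variants: E → a P T gives a P T | a T. T → a F gives a F | a. P → b P b gives b P b | b b.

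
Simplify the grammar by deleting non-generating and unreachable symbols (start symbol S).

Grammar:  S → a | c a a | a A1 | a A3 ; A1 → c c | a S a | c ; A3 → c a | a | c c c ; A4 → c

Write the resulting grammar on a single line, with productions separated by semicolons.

S → a | c a a | a A1 | a A3; A1 → c c | a S a | c; A3 → c a | a | c c c

Generating nonterminals: {A1, A3, A4, S}.
Reachable from S after that: {A1, A3, S}.
Removed useless symbols: {A4} and every production mentioning them.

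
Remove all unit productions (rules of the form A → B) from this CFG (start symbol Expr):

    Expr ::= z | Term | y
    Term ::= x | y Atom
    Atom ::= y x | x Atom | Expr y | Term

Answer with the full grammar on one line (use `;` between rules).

Expr ::= x | y Atom | z | y; Term ::= x | y Atom; Atom ::= x | y Atom | y x | x Atom | Expr y

Unit pairs: Atom ⇒* {Term}; Expr ⇒* {Term}.
Replace each nonterminal's rules with the union of the non-unit rules of every nonterminal it unit-derives.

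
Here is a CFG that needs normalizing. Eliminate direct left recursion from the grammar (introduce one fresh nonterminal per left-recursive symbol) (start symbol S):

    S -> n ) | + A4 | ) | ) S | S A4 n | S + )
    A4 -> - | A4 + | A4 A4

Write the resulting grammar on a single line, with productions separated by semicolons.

S -> n ) S' | + A4 S' | ) S' | ) S S'; A4 -> - A4'; S' -> A4 n S' | + ) S' | ε; A4' -> + A4' | A4 A4' | ε

Left recursion appears on S, A4.
For S: α = {A4 n, + )}, β = {n ), + A4, ), ) S}. Rewrite as S → β S' and S' → α S' | ε.
For A4: α = {+, A4}, β = {-}. Rewrite as A4 → β A4' and A4' → α A4' | ε.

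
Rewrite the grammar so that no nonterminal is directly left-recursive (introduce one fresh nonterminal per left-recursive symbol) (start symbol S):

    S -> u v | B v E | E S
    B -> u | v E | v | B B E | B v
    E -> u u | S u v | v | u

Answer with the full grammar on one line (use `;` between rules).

B is directly left-recursive.
For B: α = {B E, v}, β = {u, v E, v}. Rewrite as B → β B' and B' → α B' | ε.

S -> u v | B v E | E S; B -> u B' | v E B' | v B'; E -> u u | S u v | v | u; B' -> B E B' | v B' | ε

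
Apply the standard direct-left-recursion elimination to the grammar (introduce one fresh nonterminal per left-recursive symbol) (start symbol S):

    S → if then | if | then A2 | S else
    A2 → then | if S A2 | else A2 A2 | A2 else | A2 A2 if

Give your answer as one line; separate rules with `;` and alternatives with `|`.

S, A2 are directly left-recursive.
For S: α = {else}, β = {if then, if, then A2}. Rewrite as S → β S' and S' → α S' | ε.
For A2: α = {else, A2 if}, β = {then, if S A2, else A2 A2}. Rewrite as A2 → β A2' and A2' → α A2' | ε.

S → if then S' | if S' | then A2 S'; A2 → then A2' | if S A2 A2' | else A2 A2 A2'; S' → else S' | ε; A2' → else A2' | A2 if A2' | ε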